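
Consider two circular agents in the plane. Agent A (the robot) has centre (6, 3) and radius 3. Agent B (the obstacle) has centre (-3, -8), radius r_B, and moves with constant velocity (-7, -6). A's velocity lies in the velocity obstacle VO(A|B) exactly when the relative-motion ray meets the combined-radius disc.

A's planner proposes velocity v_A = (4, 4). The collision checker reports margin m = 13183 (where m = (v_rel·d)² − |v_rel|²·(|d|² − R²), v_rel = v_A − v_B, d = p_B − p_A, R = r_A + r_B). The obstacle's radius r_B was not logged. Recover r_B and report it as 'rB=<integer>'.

m = 13183
d = (-9, -11);  v_rel = (11, 10),  |v_rel|² = 221
v_rel×d = (11)·(-11) − (10)·(-9) = -31
since m = R²·221 − (-31)²:  R² = (961 + 13183) / 221 = 64
R = √64 = 8  ⇒  r_B = 8 − 3 = 5

rB=5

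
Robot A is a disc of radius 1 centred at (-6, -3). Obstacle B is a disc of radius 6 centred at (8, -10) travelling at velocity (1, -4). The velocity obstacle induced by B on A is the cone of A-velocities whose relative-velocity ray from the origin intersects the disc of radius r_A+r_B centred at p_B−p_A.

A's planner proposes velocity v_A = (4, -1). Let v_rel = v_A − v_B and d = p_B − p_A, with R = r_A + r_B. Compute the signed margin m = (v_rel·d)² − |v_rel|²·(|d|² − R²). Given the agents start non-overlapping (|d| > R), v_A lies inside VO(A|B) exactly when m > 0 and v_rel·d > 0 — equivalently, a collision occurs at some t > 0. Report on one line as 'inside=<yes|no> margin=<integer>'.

d = (14, -7),  |d|² = 245;  R = 1+6 = 7,  c = 245−7² = 196
v_rel = (3, 3),  |v_rel|² = 18;  v_rel·d = (3)·(14) + (3)·(-7) = 21
18·t² − 42·t + 196 = 0  ⇒  m = 21² − 18·196 = -3087
m = -3087 < 0,  v_rel·d = 21 > 0  ⇒  outside

inside=no margin=-3087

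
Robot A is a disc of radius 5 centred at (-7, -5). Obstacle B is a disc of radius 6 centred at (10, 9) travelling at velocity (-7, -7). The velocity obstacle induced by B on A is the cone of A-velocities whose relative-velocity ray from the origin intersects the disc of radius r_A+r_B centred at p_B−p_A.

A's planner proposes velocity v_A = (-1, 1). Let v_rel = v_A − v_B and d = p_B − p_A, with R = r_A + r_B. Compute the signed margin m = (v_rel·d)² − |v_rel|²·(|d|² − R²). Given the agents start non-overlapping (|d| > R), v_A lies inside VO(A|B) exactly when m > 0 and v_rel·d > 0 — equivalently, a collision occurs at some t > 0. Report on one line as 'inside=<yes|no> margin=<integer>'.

d = (17, 14),  |d|² = 485;  R = 5+6 = 11,  c = 485−11² = 364
v_rel = (6, 8),  |v_rel|² = 100;  v_rel·d = (6)·(17) + (8)·(14) = 214
100·t² − 428·t + 364 = 0  ⇒  m = 214² − 100·364 = 9396
m = 9396 > 0,  v_rel·d = 214 > 0  ⇒  inside

inside=yes margin=9396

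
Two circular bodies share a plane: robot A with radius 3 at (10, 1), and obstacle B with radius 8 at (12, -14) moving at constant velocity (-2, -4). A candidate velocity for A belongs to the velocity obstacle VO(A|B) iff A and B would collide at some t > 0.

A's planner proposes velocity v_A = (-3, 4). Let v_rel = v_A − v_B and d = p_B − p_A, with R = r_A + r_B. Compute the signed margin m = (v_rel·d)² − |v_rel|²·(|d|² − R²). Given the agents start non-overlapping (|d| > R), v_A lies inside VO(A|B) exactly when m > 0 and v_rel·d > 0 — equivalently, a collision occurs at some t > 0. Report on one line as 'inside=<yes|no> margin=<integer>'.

d = (2, -15),  |d|² = 229;  R = 3+8 = 11,  c = 229−11² = 108
v_rel = (-1, 8),  |v_rel|² = 65;  v_rel·d = (-1)·(2) + (8)·(-15) = -122
65·t² + 244·t + 108 = 0  ⇒  m = (-122)² − 65·108 = 7864
m = 7864 > 0,  v_rel·d = -122 < 0  ⇒  outside

inside=no margin=7864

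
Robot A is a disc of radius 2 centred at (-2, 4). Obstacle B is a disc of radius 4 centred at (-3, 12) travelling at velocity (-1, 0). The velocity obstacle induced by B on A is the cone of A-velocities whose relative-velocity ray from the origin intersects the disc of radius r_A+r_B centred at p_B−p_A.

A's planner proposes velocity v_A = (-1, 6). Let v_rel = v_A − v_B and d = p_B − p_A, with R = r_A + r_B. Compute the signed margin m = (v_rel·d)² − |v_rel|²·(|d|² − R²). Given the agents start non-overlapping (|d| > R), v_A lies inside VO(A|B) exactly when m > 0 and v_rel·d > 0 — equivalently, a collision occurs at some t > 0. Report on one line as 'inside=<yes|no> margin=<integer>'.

d = (-1, 8),  |d|² = 65;  R = 2+4 = 6,  c = 65−6² = 29
v_rel = (0, 6),  |v_rel|² = 36;  v_rel·d = (0)·(-1) + (6)·(8) = 48
36·t² − 96·t + 29 = 0  ⇒  m = 48² − 36·29 = 1260
m = 1260 > 0,  v_rel·d = 48 > 0  ⇒  inside

inside=yes margin=1260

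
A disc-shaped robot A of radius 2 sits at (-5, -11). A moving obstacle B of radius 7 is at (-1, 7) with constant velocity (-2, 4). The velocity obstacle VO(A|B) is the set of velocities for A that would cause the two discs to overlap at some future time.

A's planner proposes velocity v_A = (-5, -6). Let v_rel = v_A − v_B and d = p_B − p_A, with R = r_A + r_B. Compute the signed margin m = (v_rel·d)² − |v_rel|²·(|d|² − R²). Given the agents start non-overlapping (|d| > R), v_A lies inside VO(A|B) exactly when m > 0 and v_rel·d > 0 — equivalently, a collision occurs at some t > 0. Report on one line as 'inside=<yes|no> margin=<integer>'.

d = (4, 18),  |d|² = 340;  R = 2+7 = 9,  c = 340−9² = 259
v_rel = (-3, -10),  |v_rel|² = 109;  v_rel·d = (-3)·(4) + (-10)·(18) = -192
109·t² + 384·t + 259 = 0  ⇒  m = (-192)² − 109·259 = 8633
m = 8633 > 0,  v_rel·d = -192 < 0  ⇒  outside

inside=no margin=8633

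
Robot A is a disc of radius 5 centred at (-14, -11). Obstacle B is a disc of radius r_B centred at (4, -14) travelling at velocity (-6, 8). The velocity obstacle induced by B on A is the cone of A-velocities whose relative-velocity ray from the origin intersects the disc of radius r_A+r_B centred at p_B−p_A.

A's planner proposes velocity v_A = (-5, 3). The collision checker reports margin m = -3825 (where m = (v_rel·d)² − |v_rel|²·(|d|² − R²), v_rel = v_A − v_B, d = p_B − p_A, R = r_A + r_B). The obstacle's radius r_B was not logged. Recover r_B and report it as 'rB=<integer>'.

m = -3825
d = (18, -3);  v_rel = (1, -5),  |v_rel|² = 26
v_rel×d = (1)·(-3) − (-5)·(18) = 87
since m = R²·26 − 87²:  R² = (7569 + -3825) / 26 = 144
R = √144 = 12  ⇒  r_B = 12 − 5 = 7

rB=7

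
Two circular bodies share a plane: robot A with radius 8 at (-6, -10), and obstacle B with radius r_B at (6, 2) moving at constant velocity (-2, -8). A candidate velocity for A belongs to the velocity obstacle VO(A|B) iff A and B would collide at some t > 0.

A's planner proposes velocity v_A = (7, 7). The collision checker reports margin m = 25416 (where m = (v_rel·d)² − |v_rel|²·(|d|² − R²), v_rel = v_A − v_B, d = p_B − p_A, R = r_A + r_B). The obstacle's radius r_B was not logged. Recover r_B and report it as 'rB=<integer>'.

m = 25416
d = (12, 12);  v_rel = (9, 15),  |v_rel|² = 306
v_rel×d = (9)·(12) − (15)·(12) = -72
since m = R²·306 − (-72)²:  R² = (5184 + 25416) / 306 = 100
R = √100 = 10  ⇒  r_B = 10 − 8 = 2

rB=2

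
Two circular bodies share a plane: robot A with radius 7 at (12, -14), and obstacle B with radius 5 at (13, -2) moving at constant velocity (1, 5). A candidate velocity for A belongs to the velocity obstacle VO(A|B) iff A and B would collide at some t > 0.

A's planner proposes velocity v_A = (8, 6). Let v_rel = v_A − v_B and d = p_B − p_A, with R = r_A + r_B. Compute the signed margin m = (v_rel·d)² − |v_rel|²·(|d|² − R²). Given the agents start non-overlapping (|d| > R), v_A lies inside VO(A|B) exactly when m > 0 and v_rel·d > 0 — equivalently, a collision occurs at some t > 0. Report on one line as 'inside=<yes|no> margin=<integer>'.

d = (1, 12),  |d|² = 145;  R = 7+5 = 12,  c = 145−12² = 1
v_rel = (7, 1),  |v_rel|² = 50;  v_rel·d = (7)·(1) + (1)·(12) = 19
50·t² − 38·t + 1 = 0  ⇒  m = 19² − 50·1 = 311
m = 311 > 0,  v_rel·d = 19 > 0  ⇒  inside

inside=yes margin=311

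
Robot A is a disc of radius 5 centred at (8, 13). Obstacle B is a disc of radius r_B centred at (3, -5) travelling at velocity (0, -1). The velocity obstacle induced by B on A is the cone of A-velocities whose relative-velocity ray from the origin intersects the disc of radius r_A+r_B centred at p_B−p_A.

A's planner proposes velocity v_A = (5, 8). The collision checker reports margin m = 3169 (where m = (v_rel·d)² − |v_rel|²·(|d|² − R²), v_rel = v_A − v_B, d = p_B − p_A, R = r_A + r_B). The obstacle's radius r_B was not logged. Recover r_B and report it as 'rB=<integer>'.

m = 3169
d = (-5, -18);  v_rel = (5, 9),  |v_rel|² = 106
v_rel×d = (5)·(-18) − (9)·(-5) = -45
since m = R²·106 − (-45)²:  R² = (2025 + 3169) / 106 = 49
R = √49 = 7  ⇒  r_B = 7 − 5 = 2

rB=2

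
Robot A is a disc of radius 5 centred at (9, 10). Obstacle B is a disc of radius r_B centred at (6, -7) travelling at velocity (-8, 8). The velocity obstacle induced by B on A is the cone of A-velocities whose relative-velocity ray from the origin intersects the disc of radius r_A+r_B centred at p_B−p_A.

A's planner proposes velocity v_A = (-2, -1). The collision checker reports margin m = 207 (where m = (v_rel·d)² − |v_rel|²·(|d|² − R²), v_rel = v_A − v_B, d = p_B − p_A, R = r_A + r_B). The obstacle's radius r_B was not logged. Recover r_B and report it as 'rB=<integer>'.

m = 207
d = (-3, -17);  v_rel = (6, -9),  |v_rel|² = 117
v_rel×d = (6)·(-17) − (-9)·(-3) = -129
since m = R²·117 − (-129)²:  R² = (16641 + 207) / 117 = 144
R = √144 = 12  ⇒  r_B = 12 − 5 = 7

rB=7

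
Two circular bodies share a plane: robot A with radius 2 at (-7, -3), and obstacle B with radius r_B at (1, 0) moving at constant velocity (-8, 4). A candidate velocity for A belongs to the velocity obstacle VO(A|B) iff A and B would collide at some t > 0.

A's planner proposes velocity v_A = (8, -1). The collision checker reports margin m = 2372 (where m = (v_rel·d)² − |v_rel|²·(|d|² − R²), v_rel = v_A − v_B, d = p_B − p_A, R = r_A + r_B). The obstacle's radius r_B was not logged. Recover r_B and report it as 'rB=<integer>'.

m = 2372
d = (8, 3);  v_rel = (16, -5),  |v_rel|² = 281
v_rel×d = (16)·(3) − (-5)·(8) = 88
since m = R²·281 − 88²:  R² = (7744 + 2372) / 281 = 36
R = √36 = 6  ⇒  r_B = 6 − 2 = 4

rB=4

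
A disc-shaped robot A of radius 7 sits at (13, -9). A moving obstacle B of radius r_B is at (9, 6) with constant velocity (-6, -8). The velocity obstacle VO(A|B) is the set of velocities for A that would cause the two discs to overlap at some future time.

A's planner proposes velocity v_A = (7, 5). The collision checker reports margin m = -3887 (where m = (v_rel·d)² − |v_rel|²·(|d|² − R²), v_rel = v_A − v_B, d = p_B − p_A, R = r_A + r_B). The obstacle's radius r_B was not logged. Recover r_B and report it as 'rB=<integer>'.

m = -3887
d = (-4, 15);  v_rel = (13, 13),  |v_rel|² = 338
v_rel×d = (13)·(15) − (13)·(-4) = 247
since m = R²·338 − 247²:  R² = (61009 + -3887) / 338 = 169
R = √169 = 13  ⇒  r_B = 13 − 7 = 6

rB=6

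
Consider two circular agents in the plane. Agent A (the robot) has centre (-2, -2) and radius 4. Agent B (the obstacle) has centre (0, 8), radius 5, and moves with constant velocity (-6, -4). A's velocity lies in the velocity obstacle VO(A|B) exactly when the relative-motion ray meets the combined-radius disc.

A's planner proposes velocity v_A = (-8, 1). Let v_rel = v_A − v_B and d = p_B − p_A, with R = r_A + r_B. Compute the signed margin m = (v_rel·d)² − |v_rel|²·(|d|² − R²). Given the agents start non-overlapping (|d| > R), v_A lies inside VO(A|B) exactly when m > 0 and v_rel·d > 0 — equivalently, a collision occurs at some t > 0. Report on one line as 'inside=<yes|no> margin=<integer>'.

d = (2, 10),  |d|² = 104;  R = 4+5 = 9,  c = 104−9² = 23
v_rel = (-2, 5),  |v_rel|² = 29;  v_rel·d = (-2)·(2) + (5)·(10) = 46
29·t² − 92·t + 23 = 0  ⇒  m = 46² − 29·23 = 1449
m = 1449 > 0,  v_rel·d = 46 > 0  ⇒  inside

inside=yes margin=1449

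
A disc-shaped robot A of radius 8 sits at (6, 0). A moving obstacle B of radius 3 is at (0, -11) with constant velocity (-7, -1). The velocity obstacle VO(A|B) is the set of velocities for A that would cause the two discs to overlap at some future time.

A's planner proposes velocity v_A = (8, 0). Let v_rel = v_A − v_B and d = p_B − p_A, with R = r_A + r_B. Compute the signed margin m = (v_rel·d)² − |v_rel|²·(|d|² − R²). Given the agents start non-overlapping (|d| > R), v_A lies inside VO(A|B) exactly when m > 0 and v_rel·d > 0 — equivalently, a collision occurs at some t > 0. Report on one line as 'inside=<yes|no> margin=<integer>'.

d = (-6, -11),  |d|² = 157;  R = 8+3 = 11,  c = 157−11² = 36
v_rel = (15, 1),  |v_rel|² = 226;  v_rel·d = (15)·(-6) + (1)·(-11) = -101
226·t² + 202·t + 36 = 0  ⇒  m = (-101)² − 226·36 = 2065
m = 2065 > 0,  v_rel·d = -101 < 0  ⇒  outside

inside=no margin=2065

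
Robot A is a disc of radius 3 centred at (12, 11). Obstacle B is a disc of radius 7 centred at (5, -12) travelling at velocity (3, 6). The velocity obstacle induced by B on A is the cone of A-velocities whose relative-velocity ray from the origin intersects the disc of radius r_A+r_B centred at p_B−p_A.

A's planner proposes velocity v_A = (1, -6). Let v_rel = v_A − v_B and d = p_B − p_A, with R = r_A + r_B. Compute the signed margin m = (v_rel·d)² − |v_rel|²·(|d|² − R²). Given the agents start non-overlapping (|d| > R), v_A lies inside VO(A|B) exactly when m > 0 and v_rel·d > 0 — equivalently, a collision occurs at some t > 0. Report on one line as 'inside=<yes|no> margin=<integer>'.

d = (-7, -23),  |d|² = 578;  R = 3+7 = 10,  c = 578−10² = 478
v_rel = (-2, -12),  |v_rel|² = 148;  v_rel·d = (-2)·(-7) + (-12)·(-23) = 290
148·t² − 580·t + 478 = 0  ⇒  m = 290² − 148·478 = 13356
m = 13356 > 0,  v_rel·d = 290 > 0  ⇒  inside

inside=yes margin=13356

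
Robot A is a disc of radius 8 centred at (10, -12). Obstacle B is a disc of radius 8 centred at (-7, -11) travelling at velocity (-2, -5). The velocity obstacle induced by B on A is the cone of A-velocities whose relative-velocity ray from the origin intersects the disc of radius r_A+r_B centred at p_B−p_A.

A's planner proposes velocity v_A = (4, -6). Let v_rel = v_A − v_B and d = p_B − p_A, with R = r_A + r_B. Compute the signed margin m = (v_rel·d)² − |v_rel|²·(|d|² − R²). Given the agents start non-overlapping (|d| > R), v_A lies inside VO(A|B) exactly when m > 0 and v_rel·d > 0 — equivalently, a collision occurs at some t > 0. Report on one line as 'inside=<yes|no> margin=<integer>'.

d = (-17, 1),  |d|² = 290;  R = 8+8 = 16,  c = 290−16² = 34
v_rel = (6, -1),  |v_rel|² = 37;  v_rel·d = (6)·(-17) + (-1)·(1) = -103
37·t² + 206·t + 34 = 0  ⇒  m = (-103)² − 37·34 = 9351
m = 9351 > 0,  v_rel·d = -103 < 0  ⇒  outside

inside=no margin=9351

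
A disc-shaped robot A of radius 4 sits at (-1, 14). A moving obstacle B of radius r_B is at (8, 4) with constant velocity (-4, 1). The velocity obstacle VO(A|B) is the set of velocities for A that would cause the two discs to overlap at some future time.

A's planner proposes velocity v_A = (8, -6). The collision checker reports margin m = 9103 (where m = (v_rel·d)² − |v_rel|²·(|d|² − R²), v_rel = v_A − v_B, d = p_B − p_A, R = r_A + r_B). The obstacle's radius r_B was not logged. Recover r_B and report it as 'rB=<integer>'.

m = 9103
d = (9, -10);  v_rel = (12, -7),  |v_rel|² = 193
v_rel×d = (12)·(-10) − (-7)·(9) = -57
since m = R²·193 − (-57)²:  R² = (3249 + 9103) / 193 = 64
R = √64 = 8  ⇒  r_B = 8 − 4 = 4

rB=4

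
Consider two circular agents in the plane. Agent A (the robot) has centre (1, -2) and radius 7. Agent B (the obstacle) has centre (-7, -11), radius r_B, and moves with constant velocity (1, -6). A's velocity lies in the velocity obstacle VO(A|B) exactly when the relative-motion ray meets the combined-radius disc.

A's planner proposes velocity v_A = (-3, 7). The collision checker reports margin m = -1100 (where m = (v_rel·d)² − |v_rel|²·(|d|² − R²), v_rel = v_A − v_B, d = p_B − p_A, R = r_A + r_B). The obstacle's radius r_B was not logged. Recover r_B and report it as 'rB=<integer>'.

m = -1100
d = (-8, -9);  v_rel = (-4, 13),  |v_rel|² = 185
v_rel×d = (-4)·(-9) − (13)·(-8) = 140
since m = R²·185 − 140²:  R² = (19600 + -1100) / 185 = 100
R = √100 = 10  ⇒  r_B = 10 − 7 = 3

rB=3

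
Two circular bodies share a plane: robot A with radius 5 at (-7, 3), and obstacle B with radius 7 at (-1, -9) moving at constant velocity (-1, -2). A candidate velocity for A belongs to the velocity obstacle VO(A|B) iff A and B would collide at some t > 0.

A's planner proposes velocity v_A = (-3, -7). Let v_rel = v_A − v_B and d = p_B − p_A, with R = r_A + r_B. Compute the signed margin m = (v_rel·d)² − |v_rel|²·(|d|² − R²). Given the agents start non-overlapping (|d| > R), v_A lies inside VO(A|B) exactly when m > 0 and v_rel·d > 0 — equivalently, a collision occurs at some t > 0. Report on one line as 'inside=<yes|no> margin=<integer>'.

d = (6, -12),  |d|² = 180;  R = 5+7 = 12,  c = 180−12² = 36
v_rel = (-2, -5),  |v_rel|² = 29;  v_rel·d = (-2)·(6) + (-5)·(-12) = 48
29·t² − 96·t + 36 = 0  ⇒  m = 48² − 29·36 = 1260
m = 1260 > 0,  v_rel·d = 48 > 0  ⇒  inside

inside=yes margin=1260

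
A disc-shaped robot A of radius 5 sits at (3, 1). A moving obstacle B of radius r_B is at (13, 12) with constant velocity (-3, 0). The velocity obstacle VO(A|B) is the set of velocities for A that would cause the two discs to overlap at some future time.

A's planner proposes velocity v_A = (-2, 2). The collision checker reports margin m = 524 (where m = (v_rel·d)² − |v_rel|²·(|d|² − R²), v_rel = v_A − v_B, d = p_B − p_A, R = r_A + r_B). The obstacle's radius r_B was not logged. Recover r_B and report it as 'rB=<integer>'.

m = 524
d = (10, 11);  v_rel = (1, 2),  |v_rel|² = 5
v_rel×d = (1)·(11) − (2)·(10) = -9
since m = R²·5 − (-9)²:  R² = (81 + 524) / 5 = 121
R = √121 = 11  ⇒  r_B = 11 − 5 = 6

rB=6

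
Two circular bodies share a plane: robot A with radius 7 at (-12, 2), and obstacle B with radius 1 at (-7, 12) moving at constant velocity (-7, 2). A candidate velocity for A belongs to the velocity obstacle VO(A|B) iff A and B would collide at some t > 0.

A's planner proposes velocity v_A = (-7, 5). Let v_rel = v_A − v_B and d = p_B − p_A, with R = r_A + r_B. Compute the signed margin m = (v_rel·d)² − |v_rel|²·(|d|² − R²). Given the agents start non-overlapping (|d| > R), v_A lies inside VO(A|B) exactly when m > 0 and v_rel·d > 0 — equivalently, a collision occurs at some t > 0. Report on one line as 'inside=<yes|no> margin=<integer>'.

d = (5, 10),  |d|² = 125;  R = 7+1 = 8,  c = 125−8² = 61
v_rel = (0, 3),  |v_rel|² = 9;  v_rel·d = (0)·(5) + (3)·(10) = 30
9·t² − 60·t + 61 = 0  ⇒  m = 30² − 9·61 = 351
m = 351 > 0,  v_rel·d = 30 > 0  ⇒  inside

inside=yes margin=351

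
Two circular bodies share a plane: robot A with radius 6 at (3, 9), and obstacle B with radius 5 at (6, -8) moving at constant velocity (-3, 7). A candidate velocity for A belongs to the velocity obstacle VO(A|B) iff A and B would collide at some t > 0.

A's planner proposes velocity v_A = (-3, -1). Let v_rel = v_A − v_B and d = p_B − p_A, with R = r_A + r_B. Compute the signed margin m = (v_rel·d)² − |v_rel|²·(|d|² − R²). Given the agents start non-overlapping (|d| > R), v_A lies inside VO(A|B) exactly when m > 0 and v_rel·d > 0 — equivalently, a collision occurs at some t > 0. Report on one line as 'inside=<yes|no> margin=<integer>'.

d = (3, -17),  |d|² = 298;  R = 6+5 = 11,  c = 298−11² = 177
v_rel = (0, -8),  |v_rel|² = 64;  v_rel·d = (0)·(3) + (-8)·(-17) = 136
64·t² − 272·t + 177 = 0  ⇒  m = 136² − 64·177 = 7168
m = 7168 > 0,  v_rel·d = 136 > 0  ⇒  inside

inside=yes margin=7168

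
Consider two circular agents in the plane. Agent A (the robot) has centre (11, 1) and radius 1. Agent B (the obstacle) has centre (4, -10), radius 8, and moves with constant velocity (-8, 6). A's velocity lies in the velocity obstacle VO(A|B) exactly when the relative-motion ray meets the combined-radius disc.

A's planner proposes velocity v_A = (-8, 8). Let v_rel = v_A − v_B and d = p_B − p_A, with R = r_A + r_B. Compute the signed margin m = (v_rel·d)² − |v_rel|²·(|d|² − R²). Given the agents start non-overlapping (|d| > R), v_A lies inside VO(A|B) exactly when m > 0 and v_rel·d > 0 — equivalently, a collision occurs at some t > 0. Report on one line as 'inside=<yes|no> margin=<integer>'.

d = (-7, -11),  |d|² = 170;  R = 1+8 = 9,  c = 170−9² = 89
v_rel = (0, 2),  |v_rel|² = 4;  v_rel·d = (0)·(-7) + (2)·(-11) = -22
4·t² + 44·t + 89 = 0  ⇒  m = (-22)² − 4·89 = 128
m = 128 > 0,  v_rel·d = -22 < 0  ⇒  outside

inside=no margin=128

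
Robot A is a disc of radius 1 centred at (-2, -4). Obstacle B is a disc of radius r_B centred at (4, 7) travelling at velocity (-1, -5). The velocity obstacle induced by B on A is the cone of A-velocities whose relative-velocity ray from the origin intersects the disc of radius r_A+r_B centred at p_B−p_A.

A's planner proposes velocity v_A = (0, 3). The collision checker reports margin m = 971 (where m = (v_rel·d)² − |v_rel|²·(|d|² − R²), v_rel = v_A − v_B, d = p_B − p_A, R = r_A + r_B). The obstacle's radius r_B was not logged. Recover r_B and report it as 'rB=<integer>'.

m = 971
d = (6, 11);  v_rel = (1, 8),  |v_rel|² = 65
v_rel×d = (1)·(11) − (8)·(6) = -37
since m = R²·65 − (-37)²:  R² = (1369 + 971) / 65 = 36
R = √36 = 6  ⇒  r_B = 6 − 1 = 5

rB=5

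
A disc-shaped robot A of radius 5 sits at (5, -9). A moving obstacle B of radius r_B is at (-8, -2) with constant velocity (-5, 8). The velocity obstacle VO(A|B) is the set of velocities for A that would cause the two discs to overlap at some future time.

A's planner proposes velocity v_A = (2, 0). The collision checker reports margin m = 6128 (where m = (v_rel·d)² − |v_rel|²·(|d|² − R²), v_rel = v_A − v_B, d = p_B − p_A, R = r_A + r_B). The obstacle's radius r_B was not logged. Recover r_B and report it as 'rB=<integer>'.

m = 6128
d = (-13, 7);  v_rel = (7, -8),  |v_rel|² = 113
v_rel×d = (7)·(7) − (-8)·(-13) = -55
since m = R²·113 − (-55)²:  R² = (3025 + 6128) / 113 = 81
R = √81 = 9  ⇒  r_B = 9 − 5 = 4

rB=4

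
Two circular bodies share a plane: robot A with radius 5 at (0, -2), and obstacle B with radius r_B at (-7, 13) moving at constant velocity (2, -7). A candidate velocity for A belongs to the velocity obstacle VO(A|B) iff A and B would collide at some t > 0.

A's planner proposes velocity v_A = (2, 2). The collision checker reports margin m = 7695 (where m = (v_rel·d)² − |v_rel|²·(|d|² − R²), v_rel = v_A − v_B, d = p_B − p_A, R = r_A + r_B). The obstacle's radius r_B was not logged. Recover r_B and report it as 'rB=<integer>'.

m = 7695
d = (-7, 15);  v_rel = (0, 9),  |v_rel|² = 81
v_rel×d = (0)·(15) − (9)·(-7) = 63
since m = R²·81 − 63²:  R² = (3969 + 7695) / 81 = 144
R = √144 = 12  ⇒  r_B = 12 − 5 = 7

rB=7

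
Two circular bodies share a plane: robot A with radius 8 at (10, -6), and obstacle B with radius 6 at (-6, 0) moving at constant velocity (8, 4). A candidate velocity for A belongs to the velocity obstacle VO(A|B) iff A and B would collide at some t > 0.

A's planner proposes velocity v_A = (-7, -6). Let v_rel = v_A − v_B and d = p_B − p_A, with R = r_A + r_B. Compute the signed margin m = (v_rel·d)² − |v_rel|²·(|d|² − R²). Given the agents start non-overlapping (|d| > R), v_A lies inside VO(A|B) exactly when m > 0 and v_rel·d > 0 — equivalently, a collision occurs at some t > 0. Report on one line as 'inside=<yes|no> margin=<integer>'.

d = (-16, 6),  |d|² = 292;  R = 8+6 = 14,  c = 292−14² = 96
v_rel = (-15, -10),  |v_rel|² = 325;  v_rel·d = (-15)·(-16) + (-10)·(6) = 180
325·t² − 360·t + 96 = 0  ⇒  m = 180² − 325·96 = 1200
m = 1200 > 0,  v_rel·d = 180 > 0  ⇒  inside

inside=yes margin=1200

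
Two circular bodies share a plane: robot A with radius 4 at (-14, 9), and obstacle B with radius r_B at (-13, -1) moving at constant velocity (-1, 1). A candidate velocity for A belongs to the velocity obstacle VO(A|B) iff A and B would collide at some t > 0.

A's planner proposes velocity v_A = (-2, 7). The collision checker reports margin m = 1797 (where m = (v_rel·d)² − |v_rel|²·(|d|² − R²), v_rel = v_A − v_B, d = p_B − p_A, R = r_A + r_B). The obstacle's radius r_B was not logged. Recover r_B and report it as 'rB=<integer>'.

m = 1797
d = (1, -10);  v_rel = (-1, 6),  |v_rel|² = 37
v_rel×d = (-1)·(-10) − (6)·(1) = 4
since m = R²·37 − 4²:  R² = (16 + 1797) / 37 = 49
R = √49 = 7  ⇒  r_B = 7 − 4 = 3

rB=3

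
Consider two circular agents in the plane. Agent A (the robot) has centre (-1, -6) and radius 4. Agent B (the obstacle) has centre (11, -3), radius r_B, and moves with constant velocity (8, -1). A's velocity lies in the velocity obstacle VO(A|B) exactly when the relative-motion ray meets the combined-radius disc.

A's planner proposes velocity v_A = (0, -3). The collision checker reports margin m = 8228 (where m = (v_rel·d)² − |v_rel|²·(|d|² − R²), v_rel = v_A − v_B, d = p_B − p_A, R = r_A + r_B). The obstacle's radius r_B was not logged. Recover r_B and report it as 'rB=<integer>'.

m = 8228
d = (12, 3);  v_rel = (-8, -2),  |v_rel|² = 68
v_rel×d = (-8)·(3) − (-2)·(12) = 0
since m = R²·68 − 0²:  R² = (0 + 8228) / 68 = 121
R = √121 = 11  ⇒  r_B = 11 − 4 = 7

rB=7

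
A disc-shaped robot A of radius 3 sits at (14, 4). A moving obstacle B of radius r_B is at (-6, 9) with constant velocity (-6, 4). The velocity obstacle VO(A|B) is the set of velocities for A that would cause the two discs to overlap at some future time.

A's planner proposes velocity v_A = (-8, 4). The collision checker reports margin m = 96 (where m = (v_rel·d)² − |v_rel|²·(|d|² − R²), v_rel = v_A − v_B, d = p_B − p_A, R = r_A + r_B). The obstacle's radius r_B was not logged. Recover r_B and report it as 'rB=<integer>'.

m = 96
d = (-20, 5);  v_rel = (-2, 0),  |v_rel|² = 4
v_rel×d = (-2)·(5) − (0)·(-20) = -10
since m = R²·4 − (-10)²:  R² = (100 + 96) / 4 = 49
R = √49 = 7  ⇒  r_B = 7 − 3 = 4

rB=4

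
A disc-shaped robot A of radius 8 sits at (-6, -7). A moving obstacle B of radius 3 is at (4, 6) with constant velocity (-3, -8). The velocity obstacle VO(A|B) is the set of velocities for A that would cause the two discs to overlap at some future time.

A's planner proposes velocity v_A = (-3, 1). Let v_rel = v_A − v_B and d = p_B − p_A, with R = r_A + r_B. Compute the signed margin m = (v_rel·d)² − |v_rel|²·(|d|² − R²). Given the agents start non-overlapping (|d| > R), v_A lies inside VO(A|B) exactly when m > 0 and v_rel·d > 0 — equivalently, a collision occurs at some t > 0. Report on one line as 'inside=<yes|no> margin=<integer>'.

d = (10, 13),  |d|² = 269;  R = 8+3 = 11,  c = 269−11² = 148
v_rel = (0, 9),  |v_rel|² = 81;  v_rel·d = (0)·(10) + (9)·(13) = 117
81·t² − 234·t + 148 = 0  ⇒  m = 117² − 81·148 = 1701
m = 1701 > 0,  v_rel·d = 117 > 0  ⇒  inside

inside=yes margin=1701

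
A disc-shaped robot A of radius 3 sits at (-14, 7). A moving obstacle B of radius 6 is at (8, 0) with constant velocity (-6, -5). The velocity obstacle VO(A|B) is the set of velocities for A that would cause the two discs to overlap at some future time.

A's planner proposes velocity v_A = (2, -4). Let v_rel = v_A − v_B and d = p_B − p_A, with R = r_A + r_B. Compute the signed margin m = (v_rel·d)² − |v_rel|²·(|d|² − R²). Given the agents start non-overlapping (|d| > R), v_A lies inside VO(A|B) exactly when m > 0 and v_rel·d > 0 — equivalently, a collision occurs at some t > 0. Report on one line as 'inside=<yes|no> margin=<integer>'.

d = (22, -7),  |d|² = 533;  R = 3+6 = 9,  c = 533−9² = 452
v_rel = (8, 1),  |v_rel|² = 65;  v_rel·d = (8)·(22) + (1)·(-7) = 169
65·t² − 338·t + 452 = 0  ⇒  m = 169² − 65·452 = -819
m = -819 < 0,  v_rel·d = 169 > 0  ⇒  outside

inside=no margin=-819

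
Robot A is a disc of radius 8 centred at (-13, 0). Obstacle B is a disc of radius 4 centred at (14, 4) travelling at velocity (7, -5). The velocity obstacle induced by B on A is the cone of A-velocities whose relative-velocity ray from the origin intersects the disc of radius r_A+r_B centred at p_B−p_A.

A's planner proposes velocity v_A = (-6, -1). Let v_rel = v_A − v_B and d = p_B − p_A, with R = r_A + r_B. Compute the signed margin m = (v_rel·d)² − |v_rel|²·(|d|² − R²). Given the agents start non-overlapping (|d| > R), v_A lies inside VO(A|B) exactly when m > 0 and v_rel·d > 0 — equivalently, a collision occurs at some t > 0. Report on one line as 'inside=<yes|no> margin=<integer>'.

d = (27, 4),  |d|² = 745;  R = 8+4 = 12,  c = 745−12² = 601
v_rel = (-13, 4),  |v_rel|² = 185;  v_rel·d = (-13)·(27) + (4)·(4) = -335
185·t² + 670·t + 601 = 0  ⇒  m = (-335)² − 185·601 = 1040
m = 1040 > 0,  v_rel·d = -335 < 0  ⇒  outside

inside=no margin=1040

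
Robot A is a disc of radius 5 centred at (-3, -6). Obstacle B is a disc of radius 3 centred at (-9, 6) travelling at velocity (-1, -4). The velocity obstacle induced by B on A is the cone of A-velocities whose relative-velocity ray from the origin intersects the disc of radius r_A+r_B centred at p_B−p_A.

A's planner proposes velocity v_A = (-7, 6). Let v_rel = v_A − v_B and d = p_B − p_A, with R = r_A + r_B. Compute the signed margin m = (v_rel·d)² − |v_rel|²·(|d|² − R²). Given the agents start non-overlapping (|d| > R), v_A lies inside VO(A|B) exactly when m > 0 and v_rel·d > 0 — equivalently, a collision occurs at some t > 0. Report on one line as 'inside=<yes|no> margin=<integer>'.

d = (-6, 12),  |d|² = 180;  R = 5+3 = 8,  c = 180−8² = 116
v_rel = (-6, 10),  |v_rel|² = 136;  v_rel·d = (-6)·(-6) + (10)·(12) = 156
136·t² − 312·t + 116 = 0  ⇒  m = 156² − 136·116 = 8560
m = 8560 > 0,  v_rel·d = 156 > 0  ⇒  inside

inside=yes margin=8560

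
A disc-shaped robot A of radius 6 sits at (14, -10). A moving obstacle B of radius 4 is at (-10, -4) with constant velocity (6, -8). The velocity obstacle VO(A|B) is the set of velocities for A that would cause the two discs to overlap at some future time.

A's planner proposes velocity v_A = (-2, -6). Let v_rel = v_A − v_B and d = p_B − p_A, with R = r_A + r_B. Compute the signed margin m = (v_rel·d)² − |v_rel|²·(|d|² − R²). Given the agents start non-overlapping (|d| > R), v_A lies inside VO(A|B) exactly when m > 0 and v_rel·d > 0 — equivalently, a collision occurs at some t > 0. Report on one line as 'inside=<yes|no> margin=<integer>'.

d = (-24, 6),  |d|² = 612;  R = 6+4 = 10,  c = 612−10² = 512
v_rel = (-8, 2),  |v_rel|² = 68;  v_rel·d = (-8)·(-24) + (2)·(6) = 204
68·t² − 408·t + 512 = 0  ⇒  m = 204² − 68·512 = 6800
m = 6800 > 0,  v_rel·d = 204 > 0  ⇒  inside

inside=yes margin=6800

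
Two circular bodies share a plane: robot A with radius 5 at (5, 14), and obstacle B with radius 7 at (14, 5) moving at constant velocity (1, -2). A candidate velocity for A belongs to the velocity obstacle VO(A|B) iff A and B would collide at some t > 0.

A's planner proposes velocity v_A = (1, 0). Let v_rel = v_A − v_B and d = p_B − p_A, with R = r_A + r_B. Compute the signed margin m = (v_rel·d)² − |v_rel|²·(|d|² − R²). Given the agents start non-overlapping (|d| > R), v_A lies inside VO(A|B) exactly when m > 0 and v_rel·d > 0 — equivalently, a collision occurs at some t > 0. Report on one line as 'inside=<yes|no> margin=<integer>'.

d = (9, -9),  |d|² = 162;  R = 5+7 = 12,  c = 162−12² = 18
v_rel = (0, 2),  |v_rel|² = 4;  v_rel·d = (0)·(9) + (2)·(-9) = -18
4·t² + 36·t + 18 = 0  ⇒  m = (-18)² − 4·18 = 252
m = 252 > 0,  v_rel·d = -18 < 0  ⇒  outside

inside=no margin=252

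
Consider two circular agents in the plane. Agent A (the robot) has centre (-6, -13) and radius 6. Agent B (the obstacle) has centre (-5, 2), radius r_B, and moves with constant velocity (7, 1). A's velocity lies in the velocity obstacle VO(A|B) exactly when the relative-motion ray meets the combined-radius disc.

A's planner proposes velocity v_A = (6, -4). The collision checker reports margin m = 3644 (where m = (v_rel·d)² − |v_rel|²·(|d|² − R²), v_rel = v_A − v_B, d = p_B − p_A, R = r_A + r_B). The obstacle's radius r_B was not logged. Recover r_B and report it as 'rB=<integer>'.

m = 3644
d = (1, 15);  v_rel = (-1, -5),  |v_rel|² = 26
v_rel×d = (-1)·(15) − (-5)·(1) = -10
since m = R²·26 − (-10)²:  R² = (100 + 3644) / 26 = 144
R = √144 = 12  ⇒  r_B = 12 − 6 = 6

rB=6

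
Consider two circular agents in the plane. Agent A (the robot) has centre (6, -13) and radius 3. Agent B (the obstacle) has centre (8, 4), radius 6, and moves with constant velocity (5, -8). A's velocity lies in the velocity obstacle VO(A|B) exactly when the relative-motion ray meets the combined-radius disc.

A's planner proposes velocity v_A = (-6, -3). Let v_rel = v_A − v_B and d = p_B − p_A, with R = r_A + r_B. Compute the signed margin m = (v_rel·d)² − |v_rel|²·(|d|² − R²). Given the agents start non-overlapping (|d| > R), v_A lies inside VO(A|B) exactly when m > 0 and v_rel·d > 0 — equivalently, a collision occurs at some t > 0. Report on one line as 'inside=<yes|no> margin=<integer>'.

d = (2, 17),  |d|² = 293;  R = 3+6 = 9,  c = 293−9² = 212
v_rel = (-11, 5),  |v_rel|² = 146;  v_rel·d = (-11)·(2) + (5)·(17) = 63
146·t² − 126·t + 212 = 0  ⇒  m = 63² − 146·212 = -26983
m = -26983 < 0,  v_rel·d = 63 > 0  ⇒  outside

inside=no margin=-26983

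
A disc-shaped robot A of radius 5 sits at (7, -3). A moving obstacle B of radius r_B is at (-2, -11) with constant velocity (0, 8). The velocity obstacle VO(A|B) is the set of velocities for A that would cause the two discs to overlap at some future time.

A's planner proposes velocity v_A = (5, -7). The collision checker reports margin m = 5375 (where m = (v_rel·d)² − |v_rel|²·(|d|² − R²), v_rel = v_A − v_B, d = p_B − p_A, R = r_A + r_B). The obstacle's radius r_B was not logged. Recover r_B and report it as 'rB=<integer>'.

m = 5375
d = (-9, -8);  v_rel = (5, -15),  |v_rel|² = 250
v_rel×d = (5)·(-8) − (-15)·(-9) = -175
since m = R²·250 − (-175)²:  R² = (30625 + 5375) / 250 = 144
R = √144 = 12  ⇒  r_B = 12 − 5 = 7

rB=7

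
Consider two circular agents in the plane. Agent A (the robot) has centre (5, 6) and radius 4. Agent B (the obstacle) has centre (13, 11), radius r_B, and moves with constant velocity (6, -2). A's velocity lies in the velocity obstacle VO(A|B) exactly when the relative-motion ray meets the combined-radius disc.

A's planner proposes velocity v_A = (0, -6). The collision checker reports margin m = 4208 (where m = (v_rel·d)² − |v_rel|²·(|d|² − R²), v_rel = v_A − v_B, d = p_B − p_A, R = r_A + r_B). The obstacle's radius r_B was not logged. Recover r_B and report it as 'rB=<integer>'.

m = 4208
d = (8, 5);  v_rel = (-6, -4),  |v_rel|² = 52
v_rel×d = (-6)·(5) − (-4)·(8) = 2
since m = R²·52 − 2²:  R² = (4 + 4208) / 52 = 81
R = √81 = 9  ⇒  r_B = 9 − 4 = 5

rB=5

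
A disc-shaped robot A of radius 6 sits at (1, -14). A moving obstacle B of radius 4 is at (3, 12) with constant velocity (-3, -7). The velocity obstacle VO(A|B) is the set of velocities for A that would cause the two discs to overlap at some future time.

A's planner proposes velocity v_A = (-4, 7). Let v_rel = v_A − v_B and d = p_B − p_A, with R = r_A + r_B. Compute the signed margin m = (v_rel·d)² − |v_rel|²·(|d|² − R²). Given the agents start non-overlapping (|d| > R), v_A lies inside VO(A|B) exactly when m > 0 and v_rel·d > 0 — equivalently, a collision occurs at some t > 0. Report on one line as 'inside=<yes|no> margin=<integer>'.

d = (2, 26),  |d|² = 680;  R = 6+4 = 10,  c = 680−10² = 580
v_rel = (-1, 14),  |v_rel|² = 197;  v_rel·d = (-1)·(2) + (14)·(26) = 362
197·t² − 724·t + 580 = 0  ⇒  m = 362² − 197·580 = 16784
m = 16784 > 0,  v_rel·d = 362 > 0  ⇒  inside

inside=yes margin=16784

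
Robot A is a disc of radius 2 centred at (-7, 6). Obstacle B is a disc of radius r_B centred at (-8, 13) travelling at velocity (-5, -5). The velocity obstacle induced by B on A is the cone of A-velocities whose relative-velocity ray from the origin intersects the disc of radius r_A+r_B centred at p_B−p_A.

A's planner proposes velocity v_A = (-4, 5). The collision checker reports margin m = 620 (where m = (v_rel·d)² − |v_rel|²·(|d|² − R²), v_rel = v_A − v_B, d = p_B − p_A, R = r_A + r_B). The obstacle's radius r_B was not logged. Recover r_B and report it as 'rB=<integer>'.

m = 620
d = (-1, 7);  v_rel = (1, 10),  |v_rel|² = 101
v_rel×d = (1)·(7) − (10)·(-1) = 17
since m = R²·101 − 17²:  R² = (289 + 620) / 101 = 9
R = √9 = 3  ⇒  r_B = 3 − 2 = 1

rB=1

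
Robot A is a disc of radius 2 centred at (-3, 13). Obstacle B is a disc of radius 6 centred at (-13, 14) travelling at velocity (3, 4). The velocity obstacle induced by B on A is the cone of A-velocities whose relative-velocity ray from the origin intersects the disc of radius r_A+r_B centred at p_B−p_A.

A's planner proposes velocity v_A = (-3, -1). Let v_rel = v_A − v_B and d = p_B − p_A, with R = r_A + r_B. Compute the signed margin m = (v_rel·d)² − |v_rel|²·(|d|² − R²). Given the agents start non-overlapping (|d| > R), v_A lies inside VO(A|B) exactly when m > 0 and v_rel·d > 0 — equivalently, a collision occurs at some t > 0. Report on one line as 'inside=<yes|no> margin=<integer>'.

d = (-10, 1),  |d|² = 101;  R = 2+6 = 8,  c = 101−8² = 37
v_rel = (-6, -5),  |v_rel|² = 61;  v_rel·d = (-6)·(-10) + (-5)·(1) = 55
61·t² − 110·t + 37 = 0  ⇒  m = 55² − 61·37 = 768
m = 768 > 0,  v_rel·d = 55 > 0  ⇒  inside

inside=yes margin=768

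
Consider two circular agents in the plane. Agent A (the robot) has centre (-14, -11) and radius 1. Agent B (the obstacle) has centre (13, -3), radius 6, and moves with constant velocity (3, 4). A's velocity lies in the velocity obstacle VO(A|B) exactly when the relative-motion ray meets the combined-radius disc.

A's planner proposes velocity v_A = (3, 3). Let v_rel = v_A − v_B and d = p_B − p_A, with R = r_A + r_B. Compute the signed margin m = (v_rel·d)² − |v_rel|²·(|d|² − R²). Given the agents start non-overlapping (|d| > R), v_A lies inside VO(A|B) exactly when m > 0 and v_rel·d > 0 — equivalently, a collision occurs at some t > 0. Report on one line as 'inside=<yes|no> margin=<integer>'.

d = (27, 8),  |d|² = 793;  R = 1+6 = 7,  c = 793−7² = 744
v_rel = (0, -1),  |v_rel|² = 1;  v_rel·d = (0)·(27) + (-1)·(8) = -8
1·t² + 16·t + 744 = 0  ⇒  m = (-8)² − 1·744 = -680
m = -680 < 0,  v_rel·d = -8 < 0  ⇒  outside

inside=no margin=-680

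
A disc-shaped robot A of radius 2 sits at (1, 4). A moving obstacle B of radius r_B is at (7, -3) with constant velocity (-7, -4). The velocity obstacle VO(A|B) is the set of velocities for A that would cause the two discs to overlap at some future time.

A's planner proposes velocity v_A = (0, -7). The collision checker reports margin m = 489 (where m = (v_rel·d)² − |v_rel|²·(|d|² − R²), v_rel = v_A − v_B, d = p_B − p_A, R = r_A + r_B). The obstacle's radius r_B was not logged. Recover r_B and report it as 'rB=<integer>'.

m = 489
d = (6, -7);  v_rel = (7, -3),  |v_rel|² = 58
v_rel×d = (7)·(-7) − (-3)·(6) = -31
since m = R²·58 − (-31)²:  R² = (961 + 489) / 58 = 25
R = √25 = 5  ⇒  r_B = 5 − 2 = 3

rB=3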